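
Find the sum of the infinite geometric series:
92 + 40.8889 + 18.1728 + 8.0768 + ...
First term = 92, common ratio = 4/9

For |r| < 1, S = a / (1 - r)
S = 92 / (1 - (4/9))
S = 92 / (5/9)
S = 828/5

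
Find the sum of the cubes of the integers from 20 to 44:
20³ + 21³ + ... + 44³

Use ∑_{k=1}^{n} k³ = [n(n+1)/2]², then subtract the first 19 terms.
∑_{k=1}^{44} k³ = [44×45/2]² = 990² = 980100
∑_{k=1}^{19} k³ = [19×20/2]² = 190² = 36100
∑_{k=20}^{44} k³ = 980100 - 36100 = 944000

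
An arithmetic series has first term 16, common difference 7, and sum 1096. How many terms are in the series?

Using S = n/2 × [2a + (n-1)d]
1096 = n/2 × [2(16) + (n-1)(7)]
1096 = n/2 × [32 + 7n - 7]
2192 = n × [25 + 7n]
7n² + (25)n - 2192 = 0
Discriminant: Δ = (25)² - 4(7)(-2192) = 625 + 61376 = 62001
√Δ = 249
n = [-(25) + √Δ] / (2·7) = (-25 + 249) / 14 = 224 / 14 = 16
(The negative root is discarded since n must be a positive integer.)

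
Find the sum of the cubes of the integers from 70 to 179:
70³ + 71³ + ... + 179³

Use ∑_{k=1}^{n} k³ = [n(n+1)/2]², then subtract the first 69 terms.
∑_{k=1}^{179} k³ = [179×180/2]² = 16110² = 259532100
∑_{k=1}^{69} k³ = [69×70/2]² = 2415² = 5832225
∑_{k=70}^{179} k³ = 259532100 - 5832225 = 253699875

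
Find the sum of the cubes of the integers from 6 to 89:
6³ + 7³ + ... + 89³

Use ∑_{k=1}^{n} k³ = [n(n+1)/2]², then subtract the first 5 terms.
∑_{k=1}^{89} k³ = [89×90/2]² = 4005² = 16040025
∑_{k=1}^{5} k³ = [5×6/2]² = 15² = 225
∑_{k=6}^{89} k³ = 16040025 - 225 = 16039800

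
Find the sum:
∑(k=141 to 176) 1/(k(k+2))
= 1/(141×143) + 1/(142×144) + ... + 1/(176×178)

Partial fractions: 1/(k(k+2)) = (1/2)[1/k - 1/(k+2)]
Telescoping leaves the first two and last two terms:
= (1/2)[1/141 + 1/142 - 1/177 - 1/178]
= 50233/35045174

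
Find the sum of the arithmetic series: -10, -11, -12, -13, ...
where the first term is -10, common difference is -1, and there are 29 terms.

Sₙ = n/2 × (first + last)
Last term = a + (n-1)d = -10 + (29-1)×(-1) = -38
S_29 = 29/2 × (-10 + (-38))
S_29 = 29/2 × (-48) = -696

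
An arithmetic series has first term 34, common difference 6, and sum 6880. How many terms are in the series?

Using S = n/2 × [2a + (n-1)d]
6880 = n/2 × [2(34) + (n-1)(6)]
6880 = n/2 × [68 + 6n - 6]
13760 = n × [62 + 6n]
6n² + (62)n - 13760 = 0
Discriminant: Δ = (62)² - 4(6)(-13760) = 3844 + 330240 = 334084
√Δ = 578
n = [-(62) + √Δ] / (2·6) = (-62 + 578) / 12 = 516 / 12 = 43
(The negative root is discarded since n must be a positive integer.)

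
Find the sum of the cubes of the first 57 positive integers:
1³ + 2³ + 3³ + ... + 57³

Formula: ∑k³ = [n(n+1)/2]²
= [57×58/2]²
= 1653²
= 2732409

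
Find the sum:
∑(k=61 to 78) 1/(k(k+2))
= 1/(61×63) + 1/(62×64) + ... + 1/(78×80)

Partial fractions: 1/(k(k+2)) = (1/2)[1/k - 1/(k+2)]
Telescoping leaves the first two and last two terms:
= (1/2)[1/61 + 1/62 - 1/79 - 1/80]
= 88011/23902240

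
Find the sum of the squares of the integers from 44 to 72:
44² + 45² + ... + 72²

Use ∑_{k=1}^{n} k² = n(n+1)(2n+1)/6, then subtract the first 43 terms.
∑_{k=1}^{72} k² = 72×73×145/6 = 127020
∑_{k=1}^{43} k² = 43×44×87/6 = 27434
∑_{k=44}^{72} k² = 127020 - 27434 = 99586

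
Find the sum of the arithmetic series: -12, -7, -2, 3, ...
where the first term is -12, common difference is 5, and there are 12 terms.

Sₙ = n/2 × (first + last)
Last term = a + (n-1)d = -12 + (12-1)×5 = 43
S_12 = 12/2 × (-12 + 43)
S_12 = 12/2 × 31 = 186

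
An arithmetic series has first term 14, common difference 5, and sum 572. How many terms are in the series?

Using S = n/2 × [2a + (n-1)d]
572 = n/2 × [2(14) + (n-1)(5)]
572 = n/2 × [28 + 5n - 5]
1144 = n × [23 + 5n]
5n² + (23)n - 1144 = 0
Discriminant: Δ = (23)² - 4(5)(-1144) = 529 + 22880 = 23409
√Δ = 153
n = [-(23) + √Δ] / (2·5) = (-23 + 153) / 10 = 130 / 10 = 13
(The negative root is discarded since n must be a positive integer.)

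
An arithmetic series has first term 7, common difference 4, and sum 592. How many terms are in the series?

Using S = n/2 × [2a + (n-1)d]
592 = n/2 × [2(7) + (n-1)(4)]
592 = n/2 × [14 + 4n - 4]
1184 = n × [10 + 4n]
4n² + (10)n - 1184 = 0
Discriminant: Δ = (10)² - 4(4)(-1184) = 100 + 18944 = 19044
√Δ = 138
n = [-(10) + √Δ] / (2·4) = (-10 + 138) / 8 = 128 / 8 = 16
(The negative root is discarded since n must be a positive integer.)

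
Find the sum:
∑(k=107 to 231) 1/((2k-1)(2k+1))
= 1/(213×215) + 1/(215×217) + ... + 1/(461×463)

Partial fractions: 1/((2k-1)(2k+1)) = (1/2)[1/(2k-1) - 1/(2k+1)]
The series telescopes:
= (1/2)[1/213 - 1/463]
= 125/98619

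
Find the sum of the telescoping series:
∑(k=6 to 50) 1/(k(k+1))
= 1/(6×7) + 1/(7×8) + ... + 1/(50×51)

Partial fractions: 1/(k(k+1)) = 1/k - 1/(k+1)
The series telescopes:
= (1/6 - 1/7) + (1/7 - 1/8) + ... + (1/50 - 1/51)
= 1/6 - 1/51
= 5/34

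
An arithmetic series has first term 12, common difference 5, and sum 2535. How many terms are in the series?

Using S = n/2 × [2a + (n-1)d]
2535 = n/2 × [2(12) + (n-1)(5)]
2535 = n/2 × [24 + 5n - 5]
5070 = n × [19 + 5n]
5n² + (19)n - 5070 = 0
Discriminant: Δ = (19)² - 4(5)(-5070) = 361 + 101400 = 101761
√Δ = 319
n = [-(19) + √Δ] / (2·5) = (-19 + 319) / 10 = 300 / 10 = 30
(The negative root is discarded since n must be a positive integer.)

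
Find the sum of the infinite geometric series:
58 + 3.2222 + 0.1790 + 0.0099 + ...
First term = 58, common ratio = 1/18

For |r| < 1, S = a / (1 - r)
S = 58 / (1 - (1/18))
S = 58 / (17/18)
S = 1044/17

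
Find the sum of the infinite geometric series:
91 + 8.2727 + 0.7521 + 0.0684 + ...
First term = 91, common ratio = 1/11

For |r| < 1, S = a / (1 - r)
S = 91 / (1 - (1/11))
S = 91 / (10/11)
S = 1001/10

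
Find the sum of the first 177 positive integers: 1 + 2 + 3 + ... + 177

Formula: ∑k = n(n+1)/2
= 177×178/2
= 31506/2
= 15753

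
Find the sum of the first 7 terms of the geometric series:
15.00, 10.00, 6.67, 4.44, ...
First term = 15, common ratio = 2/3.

Sₙ = a(1 - rⁿ) / (1 - r)
S_7 = 15(1 - (2/3)^7) / (1 - (2/3))
S_7 = 15(1 - (128/2187)) / (1/3)
S_7 = 10295/243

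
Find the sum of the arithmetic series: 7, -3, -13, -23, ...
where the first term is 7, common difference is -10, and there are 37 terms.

Sₙ = n/2 × (first + last)
Last term = a + (n-1)d = 7 + (37-1)×(-10) = -353
S_37 = 37/2 × (7 + (-353))
S_37 = 37/2 × (-346) = -6401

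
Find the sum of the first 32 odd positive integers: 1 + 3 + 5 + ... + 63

Sum of first n odd numbers = n²
= 32²
= 1024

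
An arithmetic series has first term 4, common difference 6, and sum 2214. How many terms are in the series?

Using S = n/2 × [2a + (n-1)d]
2214 = n/2 × [2(4) + (n-1)(6)]
2214 = n/2 × [8 + 6n - 6]
4428 = n × [2 + 6n]
6n² + (2)n - 4428 = 0
Discriminant: Δ = (2)² - 4(6)(-4428) = 4 + 106272 = 106276
√Δ = 326
n = [-(2) + √Δ] / (2·6) = (-2 + 326) / 12 = 324 / 12 = 27
(The negative root is discarded since n must be a positive integer.)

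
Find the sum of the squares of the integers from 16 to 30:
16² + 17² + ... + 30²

Use ∑_{k=1}^{n} k² = n(n+1)(2n+1)/6, then subtract the first 15 terms.
∑_{k=1}^{30} k² = 30×31×61/6 = 9455
∑_{k=1}^{15} k² = 15×16×31/6 = 1240
∑_{k=16}^{30} k² = 9455 - 1240 = 8215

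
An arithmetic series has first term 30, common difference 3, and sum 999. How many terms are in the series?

Using S = n/2 × [2a + (n-1)d]
999 = n/2 × [2(30) + (n-1)(3)]
999 = n/2 × [60 + 3n - 3]
1998 = n × [57 + 3n]
3n² + (57)n - 1998 = 0
Discriminant: Δ = (57)² - 4(3)(-1998) = 3249 + 23976 = 27225
√Δ = 165
n = [-(57) + √Δ] / (2·3) = (-57 + 165) / 6 = 108 / 6 = 18
(The negative root is discarded since n must be a positive integer.)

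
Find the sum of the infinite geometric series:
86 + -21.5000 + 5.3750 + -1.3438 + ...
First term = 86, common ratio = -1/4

For |r| < 1, S = a / (1 - r)
S = 86 / (1 - (-1/4))
S = 86 / (5/4)
S = 344/5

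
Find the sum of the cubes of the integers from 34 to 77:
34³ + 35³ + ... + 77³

Use ∑_{k=1}^{n} k³ = [n(n+1)/2]², then subtract the first 33 terms.
∑_{k=1}^{77} k³ = [77×78/2]² = 3003² = 9018009
∑_{k=1}^{33} k³ = [33×34/2]² = 561² = 314721
∑_{k=34}^{77} k³ = 9018009 - 314721 = 8703288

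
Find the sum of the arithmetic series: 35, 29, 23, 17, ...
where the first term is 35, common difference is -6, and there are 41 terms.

Sₙ = n/2 × (first + last)
Last term = a + (n-1)d = 35 + (41-1)×(-6) = -205
S_41 = 41/2 × (35 + (-205))
S_41 = 41/2 × (-170) = -3485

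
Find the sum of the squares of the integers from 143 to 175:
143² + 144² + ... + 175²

Use ∑_{k=1}^{n} k² = n(n+1)(2n+1)/6, then subtract the first 142 terms.
∑_{k=1}^{175} k² = 175×176×351/6 = 1801800
∑_{k=1}^{142} k² = 142×143×285/6 = 964535
∑_{k=143}^{175} k² = 1801800 - 964535 = 837265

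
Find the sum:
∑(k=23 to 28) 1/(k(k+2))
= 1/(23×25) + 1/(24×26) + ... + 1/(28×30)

Partial fractions: 1/(k(k+2)) = (1/2)[1/k - 1/(k+2)]
Telescoping leaves the first two and last two terms:
= (1/2)[1/23 + 1/24 - 1/29 - 1/30]
= 1387/160080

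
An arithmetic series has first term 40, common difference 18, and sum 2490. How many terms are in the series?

Using S = n/2 × [2a + (n-1)d]
2490 = n/2 × [2(40) + (n-1)(18)]
2490 = n/2 × [80 + 18n - 18]
4980 = n × [62 + 18n]
18n² + (62)n - 4980 = 0
Discriminant: Δ = (62)² - 4(18)(-4980) = 3844 + 358560 = 362404
√Δ = 602
n = [-(62) + √Δ] / (2·18) = (-62 + 602) / 36 = 540 / 36 = 15
(The negative root is discarded since n must be a positive integer.)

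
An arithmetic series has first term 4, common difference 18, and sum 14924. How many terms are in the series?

Using S = n/2 × [2a + (n-1)d]
14924 = n/2 × [2(4) + (n-1)(18)]
14924 = n/2 × [8 + 18n - 18]
29848 = n × [-10 + 18n]
18n² + (-10)n - 29848 = 0
Discriminant: Δ = (-10)² - 4(18)(-29848) = 100 + 2149056 = 2149156
√Δ = 1466
n = [-(-10) + √Δ] / (2·18) = (10 + 1466) / 36 = 1476 / 36 = 41
(The negative root is discarded since n must be a positive integer.)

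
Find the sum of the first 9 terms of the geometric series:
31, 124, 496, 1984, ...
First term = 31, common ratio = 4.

Sₙ = a(1 - rⁿ) / (1 - r)
S_9 = 31(1 - 4^9) / (1 - 4)
S_9 = 31(1 - 262144) / (-3)
S_9 = 2708811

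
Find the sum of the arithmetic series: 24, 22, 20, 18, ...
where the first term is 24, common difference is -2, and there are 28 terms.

Sₙ = n/2 × (first + last)
Last term = a + (n-1)d = 24 + (28-1)×(-2) = -30
S_28 = 28/2 × (24 + (-30))
S_28 = 28/2 × (-6) = -84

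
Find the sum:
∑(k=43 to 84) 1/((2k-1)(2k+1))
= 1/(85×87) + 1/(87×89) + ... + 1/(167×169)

Partial fractions: 1/((2k-1)(2k+1)) = (1/2)[1/(2k-1) - 1/(2k+1)]
The series telescopes:
= (1/2)[1/85 - 1/169]
= 42/14365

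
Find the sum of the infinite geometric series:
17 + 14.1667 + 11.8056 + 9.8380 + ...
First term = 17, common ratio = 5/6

For |r| < 1, S = a / (1 - r)
S = 17 / (1 - (5/6))
S = 17 / (1/6)
S = 102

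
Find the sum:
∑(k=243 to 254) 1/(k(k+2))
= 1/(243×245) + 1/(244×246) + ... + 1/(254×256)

Partial fractions: 1/(k(k+2)) = (1/2)[1/k - 1/(k+2)]
Telescoping leaves the first two and last two terms:
= (1/2)[1/243 + 1/244 - 1/255 - 1/256]
= 124429/645096960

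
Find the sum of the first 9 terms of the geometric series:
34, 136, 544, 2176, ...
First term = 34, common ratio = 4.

Sₙ = a(1 - rⁿ) / (1 - r)
S_9 = 34(1 - 4^9) / (1 - 4)
S_9 = 34(1 - 262144) / (-3)
S_9 = 2970954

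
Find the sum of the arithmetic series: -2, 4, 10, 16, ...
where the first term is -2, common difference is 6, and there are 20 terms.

Sₙ = n/2 × (first + last)
Last term = a + (n-1)d = -2 + (20-1)×6 = 112
S_20 = 20/2 × (-2 + 112)
S_20 = 20/2 × 110 = 1100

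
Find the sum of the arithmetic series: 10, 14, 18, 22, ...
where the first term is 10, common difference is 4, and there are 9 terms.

Sₙ = n/2 × (first + last)
Last term = a + (n-1)d = 10 + (9-1)×4 = 42
S_9 = 9/2 × (10 + 42)
S_9 = 9/2 × 52 = 234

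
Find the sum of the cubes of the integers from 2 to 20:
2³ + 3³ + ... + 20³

Use ∑_{k=1}^{n} k³ = [n(n+1)/2]², then subtract the first 1 terms.
∑_{k=1}^{20} k³ = [20×21/2]² = 210² = 44100
∑_{k=1}^{1} k³ = [1×2/2]² = 1² = 1
∑_{k=2}^{20} k³ = 44100 - 1 = 44099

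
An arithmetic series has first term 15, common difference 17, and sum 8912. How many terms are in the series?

Using S = n/2 × [2a + (n-1)d]
8912 = n/2 × [2(15) + (n-1)(17)]
8912 = n/2 × [30 + 17n - 17]
17824 = n × [13 + 17n]
17n² + (13)n - 17824 = 0
Discriminant: Δ = (13)² - 4(17)(-17824) = 169 + 1212032 = 1212201
√Δ = 1101
n = [-(13) + √Δ] / (2·17) = (-13 + 1101) / 34 = 1088 / 34 = 32
(The negative root is discarded since n must be a positive integer.)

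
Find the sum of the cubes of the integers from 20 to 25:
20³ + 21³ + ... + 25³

Use ∑_{k=1}^{n} k³ = [n(n+1)/2]², then subtract the first 19 terms.
∑_{k=1}^{25} k³ = [25×26/2]² = 325² = 105625
∑_{k=1}^{19} k³ = [19×20/2]² = 190² = 36100
∑_{k=20}^{25} k³ = 105625 - 36100 = 69525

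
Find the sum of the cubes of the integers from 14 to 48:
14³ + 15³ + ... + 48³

Use ∑_{k=1}^{n} k³ = [n(n+1)/2]², then subtract the first 13 terms.
∑_{k=1}^{48} k³ = [48×49/2]² = 1176² = 1382976
∑_{k=1}^{13} k³ = [13×14/2]² = 91² = 8281
∑_{k=14}^{48} k³ = 1382976 - 8281 = 1374695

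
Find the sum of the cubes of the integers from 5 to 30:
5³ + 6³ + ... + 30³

Use ∑_{k=1}^{n} k³ = [n(n+1)/2]², then subtract the first 4 terms.
∑_{k=1}^{30} k³ = [30×31/2]² = 465² = 216225
∑_{k=1}^{4} k³ = [4×5/2]² = 10² = 100
∑_{k=5}^{30} k³ = 216225 - 100 = 216125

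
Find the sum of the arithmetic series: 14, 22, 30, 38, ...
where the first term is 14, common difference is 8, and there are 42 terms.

Sₙ = n/2 × (first + last)
Last term = a + (n-1)d = 14 + (42-1)×8 = 342
S_42 = 42/2 × (14 + 342)
S_42 = 42/2 × 356 = 7476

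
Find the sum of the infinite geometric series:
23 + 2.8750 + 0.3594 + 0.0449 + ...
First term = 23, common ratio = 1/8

For |r| < 1, S = a / (1 - r)
S = 23 / (1 - (1/8))
S = 23 / (7/8)
S = 184/7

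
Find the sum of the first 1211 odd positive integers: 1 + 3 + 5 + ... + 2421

Sum of first n odd numbers = n²
= 1211²
= 1466521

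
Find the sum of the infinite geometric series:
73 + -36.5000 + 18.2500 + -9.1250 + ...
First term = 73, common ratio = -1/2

For |r| < 1, S = a / (1 - r)
S = 73 / (1 - (-1/2))
S = 73 / (3/2)
S = 146/3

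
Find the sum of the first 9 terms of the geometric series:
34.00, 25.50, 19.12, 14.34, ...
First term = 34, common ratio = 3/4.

Sₙ = a(1 - rⁿ) / (1 - r)
S_9 = 34(1 - (3/4)^9) / (1 - (3/4))
S_9 = 34(1 - (19683/262144)) / (1/4)
S_9 = 4121837/32768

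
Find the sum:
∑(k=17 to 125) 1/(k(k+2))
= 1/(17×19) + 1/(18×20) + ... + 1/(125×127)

Partial fractions: 1/(k(k+2)) = (1/2)[1/k - 1/(k+2)]
Telescoping leaves the first two and last two terms:
= (1/2)[1/17 + 1/18 - 1/126 - 1/127]
= 4469/90678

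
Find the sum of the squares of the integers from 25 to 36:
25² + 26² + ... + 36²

Use ∑_{k=1}^{n} k² = n(n+1)(2n+1)/6, then subtract the first 24 terms.
∑_{k=1}^{36} k² = 36×37×73/6 = 16206
∑_{k=1}^{24} k² = 24×25×49/6 = 4900
∑_{k=25}^{36} k² = 16206 - 4900 = 11306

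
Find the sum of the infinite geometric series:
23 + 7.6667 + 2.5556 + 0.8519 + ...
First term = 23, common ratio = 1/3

For |r| < 1, S = a / (1 - r)
S = 23 / (1 - (1/3))
S = 23 / (2/3)
S = 69/2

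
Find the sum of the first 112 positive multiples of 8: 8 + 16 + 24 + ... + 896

Factor out 8: = 8(1 + 2 + ... + 112) = 8 × n(n+1)/2
= 8 × 112×113/2
= 8 × 6328
= 50624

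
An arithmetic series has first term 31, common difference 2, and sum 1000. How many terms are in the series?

Using S = n/2 × [2a + (n-1)d]
1000 = n/2 × [2(31) + (n-1)(2)]
1000 = n/2 × [62 + 2n - 2]
2000 = n × [60 + 2n]
2n² + (60)n - 2000 = 0
Discriminant: Δ = (60)² - 4(2)(-2000) = 3600 + 16000 = 19600
√Δ = 140
n = [-(60) + √Δ] / (2·2) = (-60 + 140) / 4 = 80 / 4 = 20
(The negative root is discarded since n must be a positive integer.)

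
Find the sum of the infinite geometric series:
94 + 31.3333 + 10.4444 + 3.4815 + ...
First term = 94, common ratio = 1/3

For |r| < 1, S = a / (1 - r)
S = 94 / (1 - (1/3))
S = 94 / (2/3)
S = 141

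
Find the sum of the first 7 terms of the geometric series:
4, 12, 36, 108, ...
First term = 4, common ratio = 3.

Sₙ = a(1 - rⁿ) / (1 - r)
S_7 = 4(1 - 3^7) / (1 - 3)
S_7 = 4(1 - 2187) / (-2)
S_7 = 4372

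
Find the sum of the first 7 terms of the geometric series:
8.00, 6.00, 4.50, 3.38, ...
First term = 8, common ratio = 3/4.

Sₙ = a(1 - rⁿ) / (1 - r)
S_7 = 8(1 - (3/4)^7) / (1 - (3/4))
S_7 = 8(1 - (2187/16384)) / (1/4)
S_7 = 14197/512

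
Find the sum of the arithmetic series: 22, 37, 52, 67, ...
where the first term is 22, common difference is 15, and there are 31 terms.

Sₙ = n/2 × (first + last)
Last term = a + (n-1)d = 22 + (31-1)×15 = 472
S_31 = 31/2 × (22 + 472)
S_31 = 31/2 × 494 = 7657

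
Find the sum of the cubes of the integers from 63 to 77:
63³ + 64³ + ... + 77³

Use ∑_{k=1}^{n} k³ = [n(n+1)/2]², then subtract the first 62 terms.
∑_{k=1}^{77} k³ = [77×78/2]² = 3003² = 9018009
∑_{k=1}^{62} k³ = [62×63/2]² = 1953² = 3814209
∑_{k=63}^{77} k³ = 9018009 - 3814209 = 5203800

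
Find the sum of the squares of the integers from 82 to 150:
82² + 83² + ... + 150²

Use ∑_{k=1}^{n} k² = n(n+1)(2n+1)/6, then subtract the first 81 terms.
∑_{k=1}^{150} k² = 150×151×301/6 = 1136275
∑_{k=1}^{81} k² = 81×82×163/6 = 180441
∑_{k=82}^{150} k² = 1136275 - 180441 = 955834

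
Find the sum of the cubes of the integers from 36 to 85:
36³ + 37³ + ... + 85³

Use ∑_{k=1}^{n} k³ = [n(n+1)/2]², then subtract the first 35 terms.
∑_{k=1}^{85} k³ = [85×86/2]² = 3655² = 13359025
∑_{k=1}^{35} k³ = [35×36/2]² = 630² = 396900
∑_{k=36}^{85} k³ = 13359025 - 396900 = 12962125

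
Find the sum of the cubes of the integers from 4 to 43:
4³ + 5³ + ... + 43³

Use ∑_{k=1}^{n} k³ = [n(n+1)/2]², then subtract the first 3 terms.
∑_{k=1}^{43} k³ = [43×44/2]² = 946² = 894916
∑_{k=1}^{3} k³ = [3×4/2]² = 6² = 36
∑_{k=4}^{43} k³ = 894916 - 36 = 894880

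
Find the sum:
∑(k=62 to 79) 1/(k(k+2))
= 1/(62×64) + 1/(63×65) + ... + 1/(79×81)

Partial fractions: 1/(k(k+2)) = (1/2)[1/k - 1/(k+2)]
Telescoping leaves the first two and last two terms:
= (1/2)[1/62 + 1/63 - 1/80 - 1/81]
= 10063/2812320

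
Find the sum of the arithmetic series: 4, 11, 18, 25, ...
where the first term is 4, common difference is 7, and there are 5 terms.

Sₙ = n/2 × (first + last)
Last term = a + (n-1)d = 4 + (5-1)×7 = 32
S_5 = 5/2 × (4 + 32)
S_5 = 5/2 × 36 = 90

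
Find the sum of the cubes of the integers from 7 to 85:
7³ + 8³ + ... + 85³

Use ∑_{k=1}^{n} k³ = [n(n+1)/2]², then subtract the first 6 terms.
∑_{k=1}^{85} k³ = [85×86/2]² = 3655² = 13359025
∑_{k=1}^{6} k³ = [6×7/2]² = 21² = 441
∑_{k=7}^{85} k³ = 13359025 - 441 = 13358584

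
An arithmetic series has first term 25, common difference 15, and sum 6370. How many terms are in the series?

Using S = n/2 × [2a + (n-1)d]
6370 = n/2 × [2(25) + (n-1)(15)]
6370 = n/2 × [50 + 15n - 15]
12740 = n × [35 + 15n]
15n² + (35)n - 12740 = 0
Discriminant: Δ = (35)² - 4(15)(-12740) = 1225 + 764400 = 765625
√Δ = 875
n = [-(35) + √Δ] / (2·15) = (-35 + 875) / 30 = 840 / 30 = 28
(The negative root is discarded since n must be a positive integer.)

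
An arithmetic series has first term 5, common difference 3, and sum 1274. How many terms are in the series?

Using S = n/2 × [2a + (n-1)d]
1274 = n/2 × [2(5) + (n-1)(3)]
1274 = n/2 × [10 + 3n - 3]
2548 = n × [7 + 3n]
3n² + (7)n - 2548 = 0
Discriminant: Δ = (7)² - 4(3)(-2548) = 49 + 30576 = 30625
√Δ = 175
n = [-(7) + √Δ] / (2·3) = (-7 + 175) / 6 = 168 / 6 = 28
(The negative root is discarded since n must be a positive integer.)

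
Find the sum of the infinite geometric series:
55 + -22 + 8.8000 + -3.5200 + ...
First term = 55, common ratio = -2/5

For |r| < 1, S = a / (1 - r)
S = 55 / (1 - (-2/5))
S = 55 / (7/5)
S = 275/7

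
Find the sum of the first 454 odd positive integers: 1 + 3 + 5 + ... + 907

Sum of first n odd numbers = n²
= 454²
= 206116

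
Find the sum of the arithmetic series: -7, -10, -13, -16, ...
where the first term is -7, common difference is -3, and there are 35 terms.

Sₙ = n/2 × (first + last)
Last term = a + (n-1)d = -7 + (35-1)×(-3) = -109
S_35 = 35/2 × (-7 + (-109))
S_35 = 35/2 × (-116) = -2030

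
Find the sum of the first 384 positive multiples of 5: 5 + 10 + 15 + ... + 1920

Factor out 5: = 5(1 + 2 + ... + 384) = 5 × n(n+1)/2
= 5 × 384×385/2
= 5 × 73920
= 369600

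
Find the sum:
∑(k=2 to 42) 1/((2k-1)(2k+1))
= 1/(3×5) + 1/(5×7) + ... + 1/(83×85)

Partial fractions: 1/((2k-1)(2k+1)) = (1/2)[1/(2k-1) - 1/(2k+1)]
The series telescopes:
= (1/2)[1/3 - 1/85]
= 41/255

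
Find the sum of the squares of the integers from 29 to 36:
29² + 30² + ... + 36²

Use ∑_{k=1}^{n} k² = n(n+1)(2n+1)/6, then subtract the first 28 terms.
∑_{k=1}^{36} k² = 36×37×73/6 = 16206
∑_{k=1}^{28} k² = 28×29×57/6 = 7714
∑_{k=29}^{36} k² = 16206 - 7714 = 8492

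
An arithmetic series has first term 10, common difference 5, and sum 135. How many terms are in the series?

Using S = n/2 × [2a + (n-1)d]
135 = n/2 × [2(10) + (n-1)(5)]
135 = n/2 × [20 + 5n - 5]
270 = n × [15 + 5n]
5n² + (15)n - 270 = 0
Discriminant: Δ = (15)² - 4(5)(-270) = 225 + 5400 = 5625
√Δ = 75
n = [-(15) + √Δ] / (2·5) = (-15 + 75) / 10 = 60 / 10 = 6
(The negative root is discarded since n must be a positive integer.)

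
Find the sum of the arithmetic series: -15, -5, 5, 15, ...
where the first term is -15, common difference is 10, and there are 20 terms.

Sₙ = n/2 × (first + last)
Last term = a + (n-1)d = -15 + (20-1)×10 = 175
S_20 = 20/2 × (-15 + 175)
S_20 = 20/2 × 160 = 1600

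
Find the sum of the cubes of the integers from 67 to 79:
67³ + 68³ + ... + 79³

Use ∑_{k=1}^{n} k³ = [n(n+1)/2]², then subtract the first 66 terms.
∑_{k=1}^{79} k³ = [79×80/2]² = 3160² = 9985600
∑_{k=1}^{66} k³ = [66×67/2]² = 2211² = 4888521
∑_{k=67}^{79} k³ = 9985600 - 4888521 = 5097079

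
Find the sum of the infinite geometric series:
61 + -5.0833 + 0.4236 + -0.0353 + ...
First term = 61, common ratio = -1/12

For |r| < 1, S = a / (1 - r)
S = 61 / (1 - (-1/12))
S = 61 / (13/12)
S = 732/13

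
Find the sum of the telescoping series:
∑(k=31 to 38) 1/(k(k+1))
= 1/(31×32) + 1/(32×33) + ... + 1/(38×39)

Partial fractions: 1/(k(k+1)) = 1/k - 1/(k+1)
The series telescopes:
= (1/31 - 1/32) + (1/32 - 1/33) + ... + (1/38 - 1/39)
= 1/31 - 1/39
= 8/1209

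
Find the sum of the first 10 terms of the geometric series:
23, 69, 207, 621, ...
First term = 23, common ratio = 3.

Sₙ = a(1 - rⁿ) / (1 - r)
S_10 = 23(1 - 3^10) / (1 - 3)
S_10 = 23(1 - 59049) / (-2)
S_10 = 679052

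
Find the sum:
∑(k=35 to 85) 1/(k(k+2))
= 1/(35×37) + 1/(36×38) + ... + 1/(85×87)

Partial fractions: 1/(k(k+2)) = (1/2)[1/k - 1/(k+2)]
Telescoping leaves the first two and last two terms:
= (1/2)[1/35 + 1/36 - 1/86 - 1/87]
= 52207/3142440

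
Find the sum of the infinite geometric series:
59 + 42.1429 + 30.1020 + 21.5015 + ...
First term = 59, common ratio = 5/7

For |r| < 1, S = a / (1 - r)
S = 59 / (1 - (5/7))
S = 59 / (2/7)
S = 413/2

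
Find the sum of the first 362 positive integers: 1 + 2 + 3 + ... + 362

Formula: ∑k = n(n+1)/2
= 362×363/2
= 131406/2
= 65703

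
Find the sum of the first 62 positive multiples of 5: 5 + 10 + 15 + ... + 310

Factor out 5: = 5(1 + 2 + ... + 62) = 5 × n(n+1)/2
= 5 × 62×63/2
= 5 × 1953
= 9765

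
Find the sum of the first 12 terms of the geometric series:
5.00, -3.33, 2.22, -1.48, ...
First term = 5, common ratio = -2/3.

Sₙ = a(1 - rⁿ) / (1 - r)
S_12 = 5(1 - (-2/3)^12) / (1 - (-2/3))
S_12 = 5(1 - (4096/531441)) / (5/3)
S_12 = 527345/177147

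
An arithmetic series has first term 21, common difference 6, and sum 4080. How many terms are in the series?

Using S = n/2 × [2a + (n-1)d]
4080 = n/2 × [2(21) + (n-1)(6)]
4080 = n/2 × [42 + 6n - 6]
8160 = n × [36 + 6n]
6n² + (36)n - 8160 = 0
Discriminant: Δ = (36)² - 4(6)(-8160) = 1296 + 195840 = 197136
√Δ = 444
n = [-(36) + √Δ] / (2·6) = (-36 + 444) / 12 = 408 / 12 = 34
(The negative root is discarded since n must be a positive integer.)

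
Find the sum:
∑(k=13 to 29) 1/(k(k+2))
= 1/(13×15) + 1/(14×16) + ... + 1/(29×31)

Partial fractions: 1/(k(k+2)) = (1/2)[1/k - 1/(k+2)]
Telescoping leaves the first two and last two terms:
= (1/2)[1/13 + 1/14 - 1/30 - 1/31]
= 1751/42315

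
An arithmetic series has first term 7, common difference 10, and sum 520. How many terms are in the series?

Using S = n/2 × [2a + (n-1)d]
520 = n/2 × [2(7) + (n-1)(10)]
520 = n/2 × [14 + 10n - 10]
1040 = n × [4 + 10n]
10n² + (4)n - 1040 = 0
Discriminant: Δ = (4)² - 4(10)(-1040) = 16 + 41600 = 41616
√Δ = 204
n = [-(4) + √Δ] / (2·10) = (-4 + 204) / 20 = 200 / 20 = 10
(The negative root is discarded since n must be a positive integer.)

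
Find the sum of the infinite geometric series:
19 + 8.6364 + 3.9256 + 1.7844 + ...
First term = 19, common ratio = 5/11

For |r| < 1, S = a / (1 - r)
S = 19 / (1 - (5/11))
S = 19 / (6/11)
S = 209/6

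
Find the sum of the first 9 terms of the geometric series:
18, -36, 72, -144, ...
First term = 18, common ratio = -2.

Sₙ = a(1 - rⁿ) / (1 - r)
S_9 = 18(1 - (-2)^9) / (1 - (-2))
S_9 = 18(1 - (-512)) / (3)
S_9 = 3078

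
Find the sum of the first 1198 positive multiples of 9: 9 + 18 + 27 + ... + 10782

Factor out 9: = 9(1 + 2 + ... + 1198) = 9 × n(n+1)/2
= 9 × 1198×1199/2
= 9 × 718201
= 6463809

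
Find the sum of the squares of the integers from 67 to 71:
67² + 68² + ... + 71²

Use ∑_{k=1}^{n} k² = n(n+1)(2n+1)/6, then subtract the first 66 terms.
∑_{k=1}^{71} k² = 71×72×143/6 = 121836
∑_{k=1}^{66} k² = 66×67×133/6 = 98021
∑_{k=67}^{71} k² = 121836 - 98021 = 23815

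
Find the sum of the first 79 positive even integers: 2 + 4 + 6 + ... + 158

Sum of first n even numbers = n(n+1)
= 79×80
= 6320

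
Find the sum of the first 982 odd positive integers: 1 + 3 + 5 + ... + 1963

Sum of first n odd numbers = n²
= 982²
= 964324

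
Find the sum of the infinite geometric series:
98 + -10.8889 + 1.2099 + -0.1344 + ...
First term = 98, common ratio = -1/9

For |r| < 1, S = a / (1 - r)
S = 98 / (1 - (-1/9))
S = 98 / (10/9)
S = 441/5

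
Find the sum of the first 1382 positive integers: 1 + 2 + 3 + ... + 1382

Formula: ∑k = n(n+1)/2
= 1382×1383/2
= 1911306/2
= 955653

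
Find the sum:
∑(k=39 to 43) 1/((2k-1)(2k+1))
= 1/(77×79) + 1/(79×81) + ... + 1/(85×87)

Partial fractions: 1/((2k-1)(2k+1)) = (1/2)[1/(2k-1) - 1/(2k+1)]
The series telescopes:
= (1/2)[1/77 - 1/87]
= 5/6699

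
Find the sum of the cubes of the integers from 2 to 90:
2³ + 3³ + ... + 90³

Use ∑_{k=1}^{n} k³ = [n(n+1)/2]², then subtract the first 1 terms.
∑_{k=1}^{90} k³ = [90×91/2]² = 4095² = 16769025
∑_{k=1}^{1} k³ = [1×2/2]² = 1² = 1
∑_{k=2}^{90} k³ = 16769025 - 1 = 16769024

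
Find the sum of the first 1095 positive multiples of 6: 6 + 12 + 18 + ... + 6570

Factor out 6: = 6(1 + 2 + ... + 1095) = 6 × n(n+1)/2
= 6 × 1095×1096/2
= 6 × 600060
= 3600360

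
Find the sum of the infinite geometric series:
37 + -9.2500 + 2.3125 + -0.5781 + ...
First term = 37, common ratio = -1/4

For |r| < 1, S = a / (1 - r)
S = 37 / (1 - (-1/4))
S = 37 / (5/4)
S = 148/5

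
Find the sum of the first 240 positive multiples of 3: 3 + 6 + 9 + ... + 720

Factor out 3: = 3(1 + 2 + ... + 240) = 3 × n(n+1)/2
= 3 × 240×241/2
= 3 × 28920
= 86760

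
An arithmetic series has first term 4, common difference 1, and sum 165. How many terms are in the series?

Using S = n/2 × [2a + (n-1)d]
165 = n/2 × [2(4) + (n-1)(1)]
165 = n/2 × [8 + 1n - 1]
330 = n × [7 + 1n]
1n² + (7)n - 330 = 0
Discriminant: Δ = (7)² - 4(1)(-330) = 49 + 1320 = 1369
√Δ = 37
n = [-(7) + √Δ] / (2·1) = (-7 + 37) / 2 = 30 / 2 = 15
(The negative root is discarded since n must be a positive integer.)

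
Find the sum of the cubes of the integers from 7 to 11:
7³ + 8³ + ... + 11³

Use ∑_{k=1}^{n} k³ = [n(n+1)/2]², then subtract the first 6 terms.
∑_{k=1}^{11} k³ = [11×12/2]² = 66² = 4356
∑_{k=1}^{6} k³ = [6×7/2]² = 21² = 441
∑_{k=7}^{11} k³ = 4356 - 441 = 3915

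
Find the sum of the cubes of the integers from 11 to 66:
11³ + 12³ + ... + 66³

Use ∑_{k=1}^{n} k³ = [n(n+1)/2]², then subtract the first 10 terms.
∑_{k=1}^{66} k³ = [66×67/2]² = 2211² = 4888521
∑_{k=1}^{10} k³ = [10×11/2]² = 55² = 3025
∑_{k=11}^{66} k³ = 4888521 - 3025 = 4885496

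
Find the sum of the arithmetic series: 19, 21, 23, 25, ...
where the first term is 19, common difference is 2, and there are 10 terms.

Sₙ = n/2 × (first + last)
Last term = a + (n-1)d = 19 + (10-1)×2 = 37
S_10 = 10/2 × (19 + 37)
S_10 = 10/2 × 56 = 280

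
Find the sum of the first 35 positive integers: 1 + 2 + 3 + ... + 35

Formula: ∑k = n(n+1)/2
= 35×36/2
= 1260/2
= 630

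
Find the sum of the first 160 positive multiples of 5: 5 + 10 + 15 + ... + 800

Factor out 5: = 5(1 + 2 + ... + 160) = 5 × n(n+1)/2
= 5 × 160×161/2
= 5 × 12880
= 64400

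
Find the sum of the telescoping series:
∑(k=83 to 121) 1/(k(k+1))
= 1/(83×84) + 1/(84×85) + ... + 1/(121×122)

Partial fractions: 1/(k(k+1)) = 1/k - 1/(k+1)
The series telescopes:
= (1/83 - 1/84) + (1/84 - 1/85) + ... + (1/121 - 1/122)
= 1/83 - 1/122
= 39/10126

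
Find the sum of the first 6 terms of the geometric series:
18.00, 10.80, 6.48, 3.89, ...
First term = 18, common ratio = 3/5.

Sₙ = a(1 - rⁿ) / (1 - r)
S_6 = 18(1 - (3/5)^6) / (1 - (3/5))
S_6 = 18(1 - (729/15625)) / (2/5)
S_6 = 134064/3125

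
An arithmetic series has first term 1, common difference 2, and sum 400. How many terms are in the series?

Using S = n/2 × [2a + (n-1)d]
400 = n/2 × [2(1) + (n-1)(2)]
400 = n/2 × [2 + 2n - 2]
800 = n × [0 + 2n]
2n² + (0)n - 800 = 0
Discriminant: Δ = (0)² - 4(2)(-800) = 0 + 6400 = 6400
√Δ = 80
n = [-(0) + √Δ] / (2·2) = (0 + 80) / 4 = 80 / 4 = 20
(The negative root is discarded since n must be a positive integer.)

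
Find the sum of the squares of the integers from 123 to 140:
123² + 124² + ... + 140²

Use ∑_{k=1}^{n} k² = n(n+1)(2n+1)/6, then subtract the first 122 terms.
∑_{k=1}^{140} k² = 140×141×281/6 = 924490
∑_{k=1}^{122} k² = 122×123×245/6 = 612745
∑_{k=123}^{140} k² = 924490 - 612745 = 311745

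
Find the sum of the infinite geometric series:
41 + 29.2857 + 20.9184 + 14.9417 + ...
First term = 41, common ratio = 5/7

For |r| < 1, S = a / (1 - r)
S = 41 / (1 - (5/7))
S = 41 / (2/7)
S = 287/2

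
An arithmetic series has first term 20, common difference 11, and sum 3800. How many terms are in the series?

Using S = n/2 × [2a + (n-1)d]
3800 = n/2 × [2(20) + (n-1)(11)]
3800 = n/2 × [40 + 11n - 11]
7600 = n × [29 + 11n]
11n² + (29)n - 7600 = 0
Discriminant: Δ = (29)² - 4(11)(-7600) = 841 + 334400 = 335241
√Δ = 579
n = [-(29) + √Δ] / (2·11) = (-29 + 579) / 22 = 550 / 22 = 25
(The negative root is discarded since n must be a positive integer.)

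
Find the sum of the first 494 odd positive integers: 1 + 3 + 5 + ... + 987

Sum of first n odd numbers = n²
= 494²
= 244036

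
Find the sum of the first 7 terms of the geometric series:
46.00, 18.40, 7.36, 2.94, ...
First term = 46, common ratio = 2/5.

Sₙ = a(1 - rⁿ) / (1 - r)
S_7 = 46(1 - (2/5)^7) / (1 - (2/5))
S_7 = 46(1 - (128/78125)) / (3/5)
S_7 = 1195954/15625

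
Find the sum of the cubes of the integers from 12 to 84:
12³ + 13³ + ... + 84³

Use ∑_{k=1}^{n} k³ = [n(n+1)/2]², then subtract the first 11 terms.
∑_{k=1}^{84} k³ = [84×85/2]² = 3570² = 12744900
∑_{k=1}^{11} k³ = [11×12/2]² = 66² = 4356
∑_{k=12}^{84} k³ = 12744900 - 4356 = 12740544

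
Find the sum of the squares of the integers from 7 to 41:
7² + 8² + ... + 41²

Use ∑_{k=1}^{n} k² = n(n+1)(2n+1)/6, then subtract the first 6 terms.
∑_{k=1}^{41} k² = 41×42×83/6 = 23821
∑_{k=1}^{6} k² = 6×7×13/6 = 91
∑_{k=7}^{41} k² = 23821 - 91 = 23730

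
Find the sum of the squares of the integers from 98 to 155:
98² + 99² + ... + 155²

Use ∑_{k=1}^{n} k² = n(n+1)(2n+1)/6, then subtract the first 97 terms.
∑_{k=1}^{155} k² = 155×156×311/6 = 1253330
∑_{k=1}^{97} k² = 97×98×195/6 = 308945
∑_{k=98}^{155} k² = 1253330 - 308945 = 944385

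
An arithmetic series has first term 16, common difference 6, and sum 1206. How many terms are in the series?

Using S = n/2 × [2a + (n-1)d]
1206 = n/2 × [2(16) + (n-1)(6)]
1206 = n/2 × [32 + 6n - 6]
2412 = n × [26 + 6n]
6n² + (26)n - 2412 = 0
Discriminant: Δ = (26)² - 4(6)(-2412) = 676 + 57888 = 58564
√Δ = 242
n = [-(26) + √Δ] / (2·6) = (-26 + 242) / 12 = 216 / 12 = 18
(The negative root is discarded since n must be a positive integer.)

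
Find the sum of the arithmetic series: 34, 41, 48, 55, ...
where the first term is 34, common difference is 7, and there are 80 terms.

Sₙ = n/2 × (first + last)
Last term = a + (n-1)d = 34 + (80-1)×7 = 587
S_80 = 80/2 × (34 + 587)
S_80 = 80/2 × 621 = 24840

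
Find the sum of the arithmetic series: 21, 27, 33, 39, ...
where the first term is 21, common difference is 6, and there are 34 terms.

Sₙ = n/2 × (first + last)
Last term = a + (n-1)d = 21 + (34-1)×6 = 219
S_34 = 34/2 × (21 + 219)
S_34 = 34/2 × 240 = 4080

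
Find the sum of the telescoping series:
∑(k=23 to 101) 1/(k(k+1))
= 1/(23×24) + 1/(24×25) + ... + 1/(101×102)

Partial fractions: 1/(k(k+1)) = 1/k - 1/(k+1)
The series telescopes:
= (1/23 - 1/24) + (1/24 - 1/25) + ... + (1/101 - 1/102)
= 1/23 - 1/102
= 79/2346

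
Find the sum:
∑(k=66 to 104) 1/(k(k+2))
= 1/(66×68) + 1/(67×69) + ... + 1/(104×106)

Partial fractions: 1/(k(k+2)) = (1/2)[1/k - 1/(k+2)]
Telescoping leaves the first two and last two terms:
= (1/2)[1/66 + 1/67 - 1/105 - 1/106]
= 22802/4101405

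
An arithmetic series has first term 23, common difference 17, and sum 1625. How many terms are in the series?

Using S = n/2 × [2a + (n-1)d]
1625 = n/2 × [2(23) + (n-1)(17)]
1625 = n/2 × [46 + 17n - 17]
3250 = n × [29 + 17n]
17n² + (29)n - 3250 = 0
Discriminant: Δ = (29)² - 4(17)(-3250) = 841 + 221000 = 221841
√Δ = 471
n = [-(29) + √Δ] / (2·17) = (-29 + 471) / 34 = 442 / 34 = 13
(The negative root is discarded since n must be a positive integer.)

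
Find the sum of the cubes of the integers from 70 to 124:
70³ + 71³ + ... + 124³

Use ∑_{k=1}^{n} k³ = [n(n+1)/2]², then subtract the first 69 terms.
∑_{k=1}^{124} k³ = [124×125/2]² = 7750² = 60062500
∑_{k=1}^{69} k³ = [69×70/2]² = 2415² = 5832225
∑_{k=70}^{124} k³ = 60062500 - 5832225 = 54230275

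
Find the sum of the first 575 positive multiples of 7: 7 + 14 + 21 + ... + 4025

Factor out 7: = 7(1 + 2 + ... + 575) = 7 × n(n+1)/2
= 7 × 575×576/2
= 7 × 165600
= 1159200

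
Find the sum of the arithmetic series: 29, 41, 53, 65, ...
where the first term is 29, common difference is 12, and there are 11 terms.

Sₙ = n/2 × (first + last)
Last term = a + (n-1)d = 29 + (11-1)×12 = 149
S_11 = 11/2 × (29 + 149)
S_11 = 11/2 × 178 = 979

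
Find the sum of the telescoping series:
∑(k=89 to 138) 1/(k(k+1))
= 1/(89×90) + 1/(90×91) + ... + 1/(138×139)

Partial fractions: 1/(k(k+1)) = 1/k - 1/(k+1)
The series telescopes:
= (1/89 - 1/90) + (1/90 - 1/91) + ... + (1/138 - 1/139)
= 1/89 - 1/139
= 50/12371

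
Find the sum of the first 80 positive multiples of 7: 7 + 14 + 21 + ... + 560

Factor out 7: = 7(1 + 2 + ... + 80) = 7 × n(n+1)/2
= 7 × 80×81/2
= 7 × 3240
= 22680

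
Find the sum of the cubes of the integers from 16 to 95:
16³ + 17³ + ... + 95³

Use ∑_{k=1}^{n} k³ = [n(n+1)/2]², then subtract the first 15 terms.
∑_{k=1}^{95} k³ = [95×96/2]² = 4560² = 20793600
∑_{k=1}^{15} k³ = [15×16/2]² = 120² = 14400
∑_{k=16}^{95} k³ = 20793600 - 14400 = 20779200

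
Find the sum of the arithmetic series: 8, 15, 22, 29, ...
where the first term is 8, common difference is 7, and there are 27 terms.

Sₙ = n/2 × (first + last)
Last term = a + (n-1)d = 8 + (27-1)×7 = 190
S_27 = 27/2 × (8 + 190)
S_27 = 27/2 × 198 = 2673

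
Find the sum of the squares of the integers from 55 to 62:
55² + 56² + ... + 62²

Use ∑_{k=1}^{n} k² = n(n+1)(2n+1)/6, then subtract the first 54 terms.
∑_{k=1}^{62} k² = 62×63×125/6 = 81375
∑_{k=1}^{54} k² = 54×55×109/6 = 53955
∑_{k=55}^{62} k² = 81375 - 53955 = 27420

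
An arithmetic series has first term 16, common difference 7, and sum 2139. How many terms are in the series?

Using S = n/2 × [2a + (n-1)d]
2139 = n/2 × [2(16) + (n-1)(7)]
2139 = n/2 × [32 + 7n - 7]
4278 = n × [25 + 7n]
7n² + (25)n - 4278 = 0
Discriminant: Δ = (25)² - 4(7)(-4278) = 625 + 119784 = 120409
√Δ = 347
n = [-(25) + √Δ] / (2·7) = (-25 + 347) / 14 = 322 / 14 = 23
(The negative root is discarded since n must be a positive integer.)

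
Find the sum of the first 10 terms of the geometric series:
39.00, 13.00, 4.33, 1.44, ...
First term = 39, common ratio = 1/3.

Sₙ = a(1 - rⁿ) / (1 - r)
S_10 = 39(1 - (1/3)^10) / (1 - (1/3))
S_10 = 39(1 - (1/59049)) / (2/3)
S_10 = 383812/6561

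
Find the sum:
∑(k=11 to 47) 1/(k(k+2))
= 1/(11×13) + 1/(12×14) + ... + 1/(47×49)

Partial fractions: 1/(k(k+2)) = (1/2)[1/k - 1/(k+2)]
Telescoping leaves the first two and last two terms:
= (1/2)[1/11 + 1/12 - 1/48 - 1/49]
= 1147/17248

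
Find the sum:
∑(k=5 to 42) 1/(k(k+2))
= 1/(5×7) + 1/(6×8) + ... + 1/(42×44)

Partial fractions: 1/(k(k+2)) = (1/2)[1/k - 1/(k+2)]
Telescoping leaves the first two and last two terms:
= (1/2)[1/5 + 1/6 - 1/43 - 1/44]
= 9101/56760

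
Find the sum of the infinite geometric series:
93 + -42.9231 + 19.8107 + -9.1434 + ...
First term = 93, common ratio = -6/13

For |r| < 1, S = a / (1 - r)
S = 93 / (1 - (-6/13))
S = 93 / (19/13)
S = 1209/19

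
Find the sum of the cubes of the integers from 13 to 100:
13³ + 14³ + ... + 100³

Use ∑_{k=1}^{n} k³ = [n(n+1)/2]², then subtract the first 12 terms.
∑_{k=1}^{100} k³ = [100×101/2]² = 5050² = 25502500
∑_{k=1}^{12} k³ = [12×13/2]² = 78² = 6084
∑_{k=13}^{100} k³ = 25502500 - 6084 = 25496416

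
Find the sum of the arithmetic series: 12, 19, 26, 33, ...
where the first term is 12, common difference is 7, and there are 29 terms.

Sₙ = n/2 × (first + last)
Last term = a + (n-1)d = 12 + (29-1)×7 = 208
S_29 = 29/2 × (12 + 208)
S_29 = 29/2 × 220 = 3190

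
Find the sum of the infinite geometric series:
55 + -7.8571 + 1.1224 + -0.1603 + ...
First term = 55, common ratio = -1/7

For |r| < 1, S = a / (1 - r)
S = 55 / (1 - (-1/7))
S = 55 / (8/7)
S = 385/8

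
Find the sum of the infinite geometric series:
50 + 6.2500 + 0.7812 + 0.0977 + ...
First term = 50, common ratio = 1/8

For |r| < 1, S = a / (1 - r)
S = 50 / (1 - (1/8))
S = 50 / (7/8)
S = 400/7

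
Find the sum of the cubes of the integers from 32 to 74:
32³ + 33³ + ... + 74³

Use ∑_{k=1}^{n} k³ = [n(n+1)/2]², then subtract the first 31 terms.
∑_{k=1}^{74} k³ = [74×75/2]² = 2775² = 7700625
∑_{k=1}^{31} k³ = [31×32/2]² = 496² = 246016
∑_{k=32}^{74} k³ = 7700625 - 246016 = 7454609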